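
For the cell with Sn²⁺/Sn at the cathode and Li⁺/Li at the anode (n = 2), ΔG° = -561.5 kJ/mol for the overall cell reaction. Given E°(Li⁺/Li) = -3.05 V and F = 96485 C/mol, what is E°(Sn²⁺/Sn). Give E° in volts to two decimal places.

-0.14 V

E°cell = −ΔG°/(nF) = −(-561.5×10³)/((2)(96485)) = +2.910 V.
Since Sn²⁺/Sn is the cathode and Li⁺/Li the anode, E°cell = E°(Sn²⁺/Sn) − E°(Li⁺/Li).
So E°(Sn²⁺/Sn) = E°cell + E°(Li⁺/Li) = +2.910 + (-3.05) = -0.14 V.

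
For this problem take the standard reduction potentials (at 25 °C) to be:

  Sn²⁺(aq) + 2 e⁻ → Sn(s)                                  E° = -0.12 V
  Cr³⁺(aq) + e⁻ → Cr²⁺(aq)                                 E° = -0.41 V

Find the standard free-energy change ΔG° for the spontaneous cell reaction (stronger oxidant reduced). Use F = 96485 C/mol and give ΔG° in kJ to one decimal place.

Sn²⁺/Sn (E° = -0.12 V) is the cathode; Cr³⁺/Cr²⁺ (E° = -0.41 V) is the anode, so E°cell = +0.29 V.
Balancing electrons gives n = 2 (lcm of 2 and 1).
ΔG° = −nFE° = −(2)(96485)(+0.29) = -55,961 J = -56.0 kJ.

-56.0 kJ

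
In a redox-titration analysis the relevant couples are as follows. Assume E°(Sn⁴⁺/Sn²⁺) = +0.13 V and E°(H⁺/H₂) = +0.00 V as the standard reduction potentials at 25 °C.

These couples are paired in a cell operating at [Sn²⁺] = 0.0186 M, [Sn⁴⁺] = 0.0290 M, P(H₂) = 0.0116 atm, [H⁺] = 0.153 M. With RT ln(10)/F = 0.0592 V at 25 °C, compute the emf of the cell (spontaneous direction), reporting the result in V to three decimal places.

Sn⁴⁺/Sn²⁺ is the cathode (higher E°), H⁺/H₂ the anode: E°cell = +0.13 − (+0.00) = +0.13 V, n = 2.
Overall: Sn⁴⁺(aq) + H₂(g) → Sn²⁺(aq) + 2 H⁺(aq)
Q = [Sn²⁺]·[H⁺]^2 / ([Sn⁴⁺]·P(H₂)); log Q = 0.112.
E = E° − (0.0592/n) log Q = +0.13 − (0.0592/2)(0.112) = +0.127 V.

+0.127 V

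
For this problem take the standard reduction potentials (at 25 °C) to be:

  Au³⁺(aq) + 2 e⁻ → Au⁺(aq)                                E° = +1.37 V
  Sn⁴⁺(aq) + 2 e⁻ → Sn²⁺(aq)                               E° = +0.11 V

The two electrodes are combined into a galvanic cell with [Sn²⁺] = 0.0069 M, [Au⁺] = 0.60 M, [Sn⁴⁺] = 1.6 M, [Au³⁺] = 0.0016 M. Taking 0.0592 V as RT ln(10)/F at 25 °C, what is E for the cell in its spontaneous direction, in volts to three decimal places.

Au³⁺/Au⁺ is the cathode (higher E°), Sn⁴⁺/Sn²⁺ the anode: E°cell = +1.37 − (+0.11) = +1.26 V, n = 2.
Overall: Au³⁺(aq) + Sn²⁺(aq) → Au⁺(aq) + Sn⁴⁺(aq)
Q = [Au⁺]·[Sn⁴⁺] / ([Au³⁺]·[Sn²⁺]); log Q = 4.939.
E = E° − (0.0592/n) log Q = +1.26 − (0.0592/2)(4.939) = +1.114 V.

+1.114 V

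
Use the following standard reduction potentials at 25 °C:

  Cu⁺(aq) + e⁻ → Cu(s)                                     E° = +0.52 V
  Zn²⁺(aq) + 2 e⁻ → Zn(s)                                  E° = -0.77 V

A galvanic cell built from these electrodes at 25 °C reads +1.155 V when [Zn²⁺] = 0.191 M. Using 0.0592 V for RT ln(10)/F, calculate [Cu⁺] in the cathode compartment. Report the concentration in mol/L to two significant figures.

Cu⁺/Cu is the cathode, Zn²⁺/Zn the anode: E°cell = +1.29 V, n = 2.
Overall reaction: 2 Cu⁺(aq) + Zn(s) → 2 Cu(s) + Zn²⁺(aq); Q = [Zn²⁺]^1/[Cu⁺]^2.
From E = E° − (0.0592/n) log Q: log Q = (E° − E)·n/0.0592 = (+1.29 − (+1.155))·2/0.0592 = 4.5608.
So 2·log[Cu⁺] = 1·log(0.191) − log Q = -0.7190 − (4.5608) = -5.2798; log[Cu⁺] = -5.2798 / 2 = -2.6399; [Cu⁺] = 10^(-2.6399) ≈ 0.0023 M.

0.0023 M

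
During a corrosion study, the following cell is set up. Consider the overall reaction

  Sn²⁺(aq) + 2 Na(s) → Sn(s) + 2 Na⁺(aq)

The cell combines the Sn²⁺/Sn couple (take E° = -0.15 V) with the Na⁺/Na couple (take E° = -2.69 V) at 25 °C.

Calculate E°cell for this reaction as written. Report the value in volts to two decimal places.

The Sn²⁺/Sn couple has the higher reduction potential, so it is the cathode; Na⁺/Na is oxidised at the anode.
E°cell = E°(cathode) − E°(anode) = (-0.15) − (-2.69) = +2.54 V.
Since E°cell > 0, the reaction is spontaneous under standard conditions.

+2.54 V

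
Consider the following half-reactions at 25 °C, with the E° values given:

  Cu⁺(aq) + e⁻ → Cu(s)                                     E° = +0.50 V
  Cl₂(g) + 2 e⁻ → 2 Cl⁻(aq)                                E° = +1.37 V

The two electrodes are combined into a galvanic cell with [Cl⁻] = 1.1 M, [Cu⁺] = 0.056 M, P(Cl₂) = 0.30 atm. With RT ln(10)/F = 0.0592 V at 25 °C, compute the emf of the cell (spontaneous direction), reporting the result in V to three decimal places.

+0.926 V

Cl₂/Cl⁻ is the cathode (higher E°), Cu⁺/Cu the anode: E°cell = +1.37 − (+0.50) = +0.87 V, n = 2.
Overall: Cl₂(g) + 2 Cu(s) → 2 Cl⁻(aq) + 2 Cu⁺(aq)
Q = [Cl⁻]^2·[Cu⁺]^2 / (P(Cl₂)); log Q = -1.898.
E = E° − (0.0592/n) log Q = +0.87 − (0.0592/2)(-1.898) = +0.926 V.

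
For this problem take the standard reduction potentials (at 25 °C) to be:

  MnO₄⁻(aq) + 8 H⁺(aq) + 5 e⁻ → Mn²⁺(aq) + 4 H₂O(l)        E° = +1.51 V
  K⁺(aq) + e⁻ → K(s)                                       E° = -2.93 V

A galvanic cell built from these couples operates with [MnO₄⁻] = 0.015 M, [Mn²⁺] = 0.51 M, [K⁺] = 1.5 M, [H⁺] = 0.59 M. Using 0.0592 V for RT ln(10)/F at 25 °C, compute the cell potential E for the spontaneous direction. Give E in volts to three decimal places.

MnO₄⁻/Mn²⁺ is the cathode (higher E°), K⁺/K the anode: E°cell = +1.51 − (-2.93) = +4.44 V, n = 5.
Overall: MnO₄⁻(aq) + 8 H⁺(aq) + 5 K(s) → Mn²⁺(aq) + 4 H₂O(l) + 5 K⁺(aq)
Q = [Mn²⁺]·[K⁺]^5 / ([MnO₄⁻]·[H⁺]^8); log Q = 4.245.
E = E° − (0.0592/n) log Q = +4.44 − (0.0592/5)(4.245) = +4.390 V.

+4.390 V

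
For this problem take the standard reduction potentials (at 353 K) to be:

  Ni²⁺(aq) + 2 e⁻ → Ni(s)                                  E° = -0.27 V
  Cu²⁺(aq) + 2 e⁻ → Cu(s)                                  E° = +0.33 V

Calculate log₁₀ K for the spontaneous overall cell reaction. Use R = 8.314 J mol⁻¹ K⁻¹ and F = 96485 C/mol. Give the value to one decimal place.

17.1

Cathode: Cu²⁺/Cu; anode: Ni²⁺/Ni. E°cell = (+0.33) − (-0.27) = +0.60 V, with n = 2.
ΔG° = −nFE° = −RT ln K, so ln K = nFE°/(RT) = (2)(96485)(+0.60) / ((8.314)(353)) = 39.451.
log₁₀ K = 39.451 / ln 10 = 17.1.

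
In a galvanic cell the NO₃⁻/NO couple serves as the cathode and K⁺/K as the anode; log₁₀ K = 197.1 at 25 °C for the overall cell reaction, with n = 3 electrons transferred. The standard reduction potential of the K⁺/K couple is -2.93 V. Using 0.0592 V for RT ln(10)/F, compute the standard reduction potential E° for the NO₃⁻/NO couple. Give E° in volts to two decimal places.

+0.96 V

E°cell = (0.0592/n)·log K = (0.0592/3)(197.1) = +3.889 V.
Since NO₃⁻/NO is the cathode and K⁺/K the anode, E°cell = E°(NO₃⁻/NO) − E°(K⁺/K).
So E°(NO₃⁻/NO) = E°cell + E°(K⁺/K) = +3.889 + (-2.93) = +0.96 V.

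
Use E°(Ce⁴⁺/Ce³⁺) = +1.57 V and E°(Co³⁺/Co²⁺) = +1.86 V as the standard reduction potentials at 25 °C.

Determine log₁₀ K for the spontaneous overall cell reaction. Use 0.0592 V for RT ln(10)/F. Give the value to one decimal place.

Cathode: Co³⁺/Co²⁺; anode: Ce⁴⁺/Ce³⁺. E°cell = +0.29 V, n = 1.
log K = nE°cell / 0.0592 = (1)(+0.29) / 0.0592 = 4.9.

4.9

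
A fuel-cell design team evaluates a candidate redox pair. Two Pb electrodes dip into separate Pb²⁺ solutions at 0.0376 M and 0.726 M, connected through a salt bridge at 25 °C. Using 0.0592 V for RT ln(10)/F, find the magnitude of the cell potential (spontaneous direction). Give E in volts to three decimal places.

+0.038 V

For a concentration cell E°cell = 0. The 0.726 M side is the cathode (reduction is favoured where [Pb²⁺] is higher).
With n = 2, E = −(0.0592/2) log([Pb²⁺]ₐₙ/[Pb²⁺]꜀ₐₜ) = −(0.0592/2) log(0.0376/0.726) = −(0.0592/2)(-1.286) = +0.038 V.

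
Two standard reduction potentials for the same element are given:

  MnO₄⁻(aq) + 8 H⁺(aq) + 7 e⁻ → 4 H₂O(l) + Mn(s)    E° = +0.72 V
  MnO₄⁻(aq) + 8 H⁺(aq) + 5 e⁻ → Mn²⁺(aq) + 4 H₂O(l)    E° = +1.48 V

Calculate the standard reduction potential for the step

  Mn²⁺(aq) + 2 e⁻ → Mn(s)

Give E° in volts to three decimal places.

-1.180 V

Sequential free energies add, so n₃E°₃ = n₁E°₁ + n₂E°₂.
With n₃ = 7, and the known step contributing 5×(+1.48) V, the unknown satisfies 2·E° = 7×(+0.72) − 5×(+1.48) = -2.360.
E° = -2.360 / 2 = -1.180 V.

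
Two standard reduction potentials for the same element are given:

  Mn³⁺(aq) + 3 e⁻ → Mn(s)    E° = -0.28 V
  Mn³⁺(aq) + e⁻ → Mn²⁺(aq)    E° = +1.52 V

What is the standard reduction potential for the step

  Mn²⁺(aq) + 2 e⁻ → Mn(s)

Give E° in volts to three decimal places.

Sequential free energies add, so n₃E°₃ = n₁E°₁ + n₂E°₂.
With n₃ = 3, and the known step contributing 1×(+1.52) V, the unknown satisfies 2·E° = 3×(-0.28) − 1×(+1.52) = -2.360.
E° = -2.360 / 2 = -1.180 V.

-1.180 V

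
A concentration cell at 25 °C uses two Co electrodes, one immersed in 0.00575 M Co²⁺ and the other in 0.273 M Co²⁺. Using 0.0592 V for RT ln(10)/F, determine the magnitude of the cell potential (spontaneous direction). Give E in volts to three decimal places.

+0.050 V

For a concentration cell E°cell = 0. The 0.273 M side is the cathode (reduction is favoured where [Co²⁺] is higher).
With n = 2, E = −(0.0592/2) log([Co²⁺]ₐₙ/[Co²⁺]꜀ₐₜ) = −(0.0592/2) log(0.00575/0.273) = −(0.0592/2)(-1.676) = +0.050 V.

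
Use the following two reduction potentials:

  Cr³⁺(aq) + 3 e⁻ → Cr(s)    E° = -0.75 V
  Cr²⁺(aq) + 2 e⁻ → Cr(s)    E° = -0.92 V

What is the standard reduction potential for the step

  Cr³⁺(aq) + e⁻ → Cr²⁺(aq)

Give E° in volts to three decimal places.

-0.410 V

Sequential free energies add, so n₃E°₃ = n₁E°₁ + n₂E°₂.
With n₃ = 3, and the known step contributing 2×(-0.92) V, the unknown satisfies 1·E° = 3×(-0.75) − 2×(-0.92) = -0.410.
E° = -0.410 / 1 = -0.410 V.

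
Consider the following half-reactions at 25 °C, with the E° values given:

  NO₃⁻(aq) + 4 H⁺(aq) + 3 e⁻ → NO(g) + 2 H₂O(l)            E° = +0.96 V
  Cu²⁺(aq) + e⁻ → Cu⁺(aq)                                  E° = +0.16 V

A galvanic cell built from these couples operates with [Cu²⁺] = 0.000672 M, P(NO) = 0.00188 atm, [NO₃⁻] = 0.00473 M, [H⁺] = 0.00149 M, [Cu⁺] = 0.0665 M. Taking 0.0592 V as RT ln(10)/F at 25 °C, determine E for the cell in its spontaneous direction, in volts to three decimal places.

+0.703 V

NO₃⁻/NO is the cathode (higher E°), Cu²⁺/Cu⁺ the anode: E°cell = +0.96 − (+0.16) = +0.80 V, n = 3.
Overall: NO₃⁻(aq) + 4 H⁺(aq) + 3 Cu⁺(aq) → NO(g) + 2 H₂O(l) + 3 Cu²⁺(aq)
Q = P(NO)·[Cu²⁺]^3 / ([NO₃⁻]·[H⁺]^4·[Cu⁺]^3); log Q = 4.920.
E = E° − (0.0592/n) log Q = +0.80 − (0.0592/3)(4.920) = +0.703 V.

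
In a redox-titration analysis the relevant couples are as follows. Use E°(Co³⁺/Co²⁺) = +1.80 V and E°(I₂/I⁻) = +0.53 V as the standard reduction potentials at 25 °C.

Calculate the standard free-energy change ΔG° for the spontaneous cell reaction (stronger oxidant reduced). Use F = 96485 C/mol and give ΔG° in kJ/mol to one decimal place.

Co³⁺/Co²⁺ (E° = +1.80 V) is the cathode; I₂/I⁻ (E° = +0.53 V) is the anode, so E°cell = +1.27 V.
Balancing electrons gives n = 2 (lcm of 1 and 2).
ΔG° = −nFE° = −(2)(96485)(+1.27) = -245,072 J = -245.1 kJ/mol.

-245.1 kJ/mol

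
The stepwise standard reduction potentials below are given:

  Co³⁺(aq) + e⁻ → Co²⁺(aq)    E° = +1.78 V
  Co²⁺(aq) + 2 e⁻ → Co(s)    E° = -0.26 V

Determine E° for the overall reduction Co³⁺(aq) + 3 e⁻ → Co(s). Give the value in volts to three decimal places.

+0.420 V

Adding the free-energy changes (−nFE°) of the two steps gives −n₃FE°₃ = −n₁FE°₁ − n₂FE°₂.
E°₃ = (1×+1.78 + 2×-0.26) / 3 = (+1.260) / 3 = +0.420 V.
E° values themselves are not directly additive — weighting by electron count is essential.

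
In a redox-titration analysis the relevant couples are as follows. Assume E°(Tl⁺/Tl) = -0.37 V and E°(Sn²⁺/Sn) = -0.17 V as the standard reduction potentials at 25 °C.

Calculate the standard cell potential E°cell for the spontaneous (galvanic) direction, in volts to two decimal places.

+0.20 V

The Sn²⁺/Sn couple has the higher reduction potential, so it is the cathode; Tl⁺/Tl is oxidised at the anode.
E°cell = E°(cathode) − E°(anode) = (-0.17) − (-0.37) = +0.20 V.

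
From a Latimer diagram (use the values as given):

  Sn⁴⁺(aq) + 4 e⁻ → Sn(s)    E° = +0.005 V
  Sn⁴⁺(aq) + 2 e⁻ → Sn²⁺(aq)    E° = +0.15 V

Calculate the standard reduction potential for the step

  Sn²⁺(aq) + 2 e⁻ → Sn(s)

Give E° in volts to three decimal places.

-0.140 V

Sequential free energies add, so n₃E°₃ = n₁E°₁ + n₂E°₂.
With n₃ = 4, and the known step contributing 2×(+0.15) V, the unknown satisfies 2·E° = 4×(+0.005) − 2×(+0.15) = -0.280.
E° = -0.280 / 2 = -0.140 V.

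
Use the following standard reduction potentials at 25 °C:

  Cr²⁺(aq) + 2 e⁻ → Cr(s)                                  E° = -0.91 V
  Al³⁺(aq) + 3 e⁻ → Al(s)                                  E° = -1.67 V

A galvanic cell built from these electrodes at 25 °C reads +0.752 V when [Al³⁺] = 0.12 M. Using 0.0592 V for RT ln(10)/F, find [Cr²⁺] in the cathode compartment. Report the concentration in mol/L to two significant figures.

0.13 M

Cr²⁺/Cr is the cathode, Al³⁺/Al the anode: E°cell = +0.76 V, n = 6.
Overall reaction: 3 Cr²⁺(aq) + 2 Al(s) → 3 Cr(s) + 2 Al³⁺(aq); Q = [Al³⁺]^2/[Cr²⁺]^3.
From E = E° − (0.0592/n) log Q: log Q = (E° − E)·n/0.0592 = (+0.76 − (+0.752))·6/0.0592 = 0.8108.
So 3·log[Cr²⁺] = 2·log(0.12) − log Q = -1.8416 − (0.8108) = -2.6524; log[Cr²⁺] = -2.6524 / 3 = -0.8841; [Cr²⁺] = 10^(-0.8841) ≈ 0.13 M.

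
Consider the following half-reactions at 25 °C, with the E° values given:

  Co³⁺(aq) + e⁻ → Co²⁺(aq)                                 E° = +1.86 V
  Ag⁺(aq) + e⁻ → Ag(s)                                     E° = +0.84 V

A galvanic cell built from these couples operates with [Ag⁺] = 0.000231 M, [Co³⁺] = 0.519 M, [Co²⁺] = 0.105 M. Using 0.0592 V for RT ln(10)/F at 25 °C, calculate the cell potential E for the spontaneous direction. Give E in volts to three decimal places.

Co³⁺/Co²⁺ is the cathode (higher E°), Ag⁺/Ag the anode: E°cell = +1.86 − (+0.84) = +1.02 V, n = 1.
Overall: Co³⁺(aq) + Ag(s) → Co²⁺(aq) + Ag⁺(aq)
Q = [Co²⁺]·[Ag⁺] / ([Co³⁺]); log Q = -4.330.
E = E° − (0.0592/n) log Q = +1.02 − (0.0592/1)(-4.330) = +1.276 V.

+1.276 V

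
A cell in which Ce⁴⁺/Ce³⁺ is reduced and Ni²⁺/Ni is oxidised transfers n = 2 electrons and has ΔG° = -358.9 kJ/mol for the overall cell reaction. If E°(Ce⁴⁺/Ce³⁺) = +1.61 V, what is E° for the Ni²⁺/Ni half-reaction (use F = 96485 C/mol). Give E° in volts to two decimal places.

-0.25 V

E°cell = −ΔG°/(nF) = −(-358.9×10³)/((2)(96485)) = +1.860 V.
Since Ce⁴⁺/Ce³⁺ is the cathode and Ni²⁺/Ni the anode, E°cell = E°(Ce⁴⁺/Ce³⁺) − E°(Ni²⁺/Ni).
So E°(Ni²⁺/Ni) = E°(Ce⁴⁺/Ce³⁺) − E°cell = (+1.61) − (+1.860) = -0.25 V.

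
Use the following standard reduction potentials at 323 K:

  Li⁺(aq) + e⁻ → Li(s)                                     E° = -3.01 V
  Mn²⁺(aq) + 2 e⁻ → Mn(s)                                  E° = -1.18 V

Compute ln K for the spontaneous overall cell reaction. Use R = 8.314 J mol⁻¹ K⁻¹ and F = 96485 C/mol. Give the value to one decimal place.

131.5

Cathode: Mn²⁺/Mn; anode: Li⁺/Li. E°cell = (-1.18) − (-3.01) = +1.83 V, with n = 2.
ΔG° = −nFE° = −RT ln K, so ln K = nFE°/(RT) = (2)(96485)(+1.83) / ((8.314)(323)) = 131.501.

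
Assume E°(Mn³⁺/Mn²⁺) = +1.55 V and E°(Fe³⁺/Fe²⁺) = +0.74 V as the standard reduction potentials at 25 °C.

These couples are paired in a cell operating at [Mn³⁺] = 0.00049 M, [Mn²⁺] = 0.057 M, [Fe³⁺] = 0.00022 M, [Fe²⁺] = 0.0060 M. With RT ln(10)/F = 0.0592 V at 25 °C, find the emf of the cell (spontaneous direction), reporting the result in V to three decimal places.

Mn³⁺/Mn²⁺ is the cathode (higher E°), Fe³⁺/Fe²⁺ the anode: E°cell = +1.55 − (+0.74) = +0.81 V, n = 1.
Overall: Mn³⁺(aq) + Fe²⁺(aq) → Mn²⁺(aq) + Fe³⁺(aq)
Q = [Mn²⁺]·[Fe³⁺] / ([Mn³⁺]·[Fe²⁺]); log Q = 0.630.
E = E° − (0.0592/n) log Q = +0.81 − (0.0592/1)(0.630) = +0.773 V.

+0.773 V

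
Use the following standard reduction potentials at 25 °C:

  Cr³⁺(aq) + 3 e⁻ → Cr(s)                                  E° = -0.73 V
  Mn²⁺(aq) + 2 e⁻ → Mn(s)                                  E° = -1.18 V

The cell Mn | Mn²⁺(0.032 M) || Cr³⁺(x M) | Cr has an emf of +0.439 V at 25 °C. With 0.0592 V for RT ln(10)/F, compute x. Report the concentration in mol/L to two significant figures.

0.0016 M

Cr³⁺/Cr is the cathode, Mn²⁺/Mn the anode: E°cell = +0.45 V, n = 6.
Overall reaction: 2 Cr³⁺(aq) + 3 Mn(s) → 2 Cr(s) + 3 Mn²⁺(aq); Q = [Mn²⁺]^3/[Cr³⁺]^2.
From E = E° − (0.0592/n) log Q: log Q = (E° − E)·n/0.0592 = (+0.45 − (+0.439))·6/0.0592 = 1.1149.
So 2·log[Cr³⁺] = 3·log(0.032) − log Q = -4.4846 − (1.1149) = -5.5995; log[Cr³⁺] = -5.5995 / 2 = -2.7997; [Cr³⁺] = 10^(-2.7997) ≈ 0.0016 M.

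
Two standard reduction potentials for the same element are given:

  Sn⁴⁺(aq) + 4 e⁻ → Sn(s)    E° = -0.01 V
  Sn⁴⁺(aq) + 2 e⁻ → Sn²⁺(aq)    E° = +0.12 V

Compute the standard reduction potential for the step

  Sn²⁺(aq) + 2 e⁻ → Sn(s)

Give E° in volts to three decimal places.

Sequential free energies add, so n₃E°₃ = n₁E°₁ + n₂E°₂.
With n₃ = 4, and the known step contributing 2×(+0.12) V, the unknown satisfies 2·E° = 4×(-0.01) − 2×(+0.12) = -0.280.
E° = -0.280 / 2 = -0.140 V.

-0.140 V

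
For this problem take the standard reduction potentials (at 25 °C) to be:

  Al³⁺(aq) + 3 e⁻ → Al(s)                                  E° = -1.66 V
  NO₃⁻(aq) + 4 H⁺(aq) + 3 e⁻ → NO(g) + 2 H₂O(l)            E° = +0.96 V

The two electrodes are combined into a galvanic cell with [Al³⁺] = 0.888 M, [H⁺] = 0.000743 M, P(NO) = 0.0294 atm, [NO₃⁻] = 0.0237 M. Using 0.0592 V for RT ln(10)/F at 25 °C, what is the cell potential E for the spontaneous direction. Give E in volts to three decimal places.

NO₃⁻/NO is the cathode (higher E°), Al³⁺/Al the anode: E°cell = +0.96 − (-1.66) = +2.62 V, n = 3.
Overall: NO₃⁻(aq) + 4 H⁺(aq) + Al(s) → NO(g) + 2 H₂O(l) + Al³⁺(aq)
Q = P(NO)·[Al³⁺] / ([NO₃⁻]·[H⁺]^4); log Q = 12.558.
E = E° − (0.0592/n) log Q = +2.62 − (0.0592/3)(12.558) = +2.372 V.

+2.372 V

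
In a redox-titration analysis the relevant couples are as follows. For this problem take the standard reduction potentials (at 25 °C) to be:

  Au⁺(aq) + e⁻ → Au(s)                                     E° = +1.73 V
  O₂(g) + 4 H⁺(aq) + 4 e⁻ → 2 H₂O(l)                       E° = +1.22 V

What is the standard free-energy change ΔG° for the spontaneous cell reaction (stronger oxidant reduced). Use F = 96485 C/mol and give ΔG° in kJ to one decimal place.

Au⁺/Au (E° = +1.73 V) is the cathode; O₂/H₂O (E° = +1.22 V) is the anode, so E°cell = +0.51 V.
Balancing electrons gives n = 4 (lcm of 1 and 4).
ΔG° = −nFE° = −(4)(96485)(+0.51) = -196,829 J = -196.8 kJ.

-196.8 kJ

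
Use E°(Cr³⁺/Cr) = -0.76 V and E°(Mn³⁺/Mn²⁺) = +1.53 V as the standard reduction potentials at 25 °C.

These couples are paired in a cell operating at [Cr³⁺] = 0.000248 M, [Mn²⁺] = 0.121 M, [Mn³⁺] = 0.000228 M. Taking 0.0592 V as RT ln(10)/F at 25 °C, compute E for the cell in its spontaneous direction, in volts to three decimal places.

Mn³⁺/Mn²⁺ is the cathode (higher E°), Cr³⁺/Cr the anode: E°cell = +1.53 − (-0.76) = +2.29 V, n = 3.
Overall: 3 Mn³⁺(aq) + Cr(s) → 3 Mn²⁺(aq) + Cr³⁺(aq)
Q = [Mn²⁺]^3·[Cr³⁺] / ([Mn³⁺]^3); log Q = 4.569.
E = E° − (0.0592/n) log Q = +2.29 − (0.0592/3)(4.569) = +2.200 V.

+2.200 V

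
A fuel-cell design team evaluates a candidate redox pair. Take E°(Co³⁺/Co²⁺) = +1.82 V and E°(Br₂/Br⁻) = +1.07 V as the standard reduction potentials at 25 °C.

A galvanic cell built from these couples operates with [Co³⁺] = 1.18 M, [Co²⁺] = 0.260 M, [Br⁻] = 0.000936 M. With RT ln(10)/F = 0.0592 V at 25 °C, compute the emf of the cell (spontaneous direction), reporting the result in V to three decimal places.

+0.610 V

Co³⁺/Co²⁺ is the cathode (higher E°), Br₂/Br⁻ the anode: E°cell = +1.82 − (+1.07) = +0.75 V, n = 2.
Overall: 2 Co³⁺(aq) + 2 Br⁻(aq) → 2 Co²⁺(aq) + Br₂(l)
Q = [Co²⁺]^2 / ([Co³⁺]^2·[Br⁻]^2); log Q = 4.744.
E = E° − (0.0592/n) log Q = +0.75 − (0.0592/2)(4.744) = +0.610 V.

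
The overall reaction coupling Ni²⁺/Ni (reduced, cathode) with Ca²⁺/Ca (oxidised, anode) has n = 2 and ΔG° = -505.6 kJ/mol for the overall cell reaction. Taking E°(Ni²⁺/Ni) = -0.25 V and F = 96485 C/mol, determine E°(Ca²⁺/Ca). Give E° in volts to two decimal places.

-2.87 V

E°cell = −ΔG°/(nF) = −(-505.6×10³)/((2)(96485)) = +2.620 V.
Since Ni²⁺/Ni is the cathode and Ca²⁺/Ca the anode, E°cell = E°(Ni²⁺/Ni) − E°(Ca²⁺/Ca).
So E°(Ca²⁺/Ca) = E°(Ni²⁺/Ni) − E°cell = (-0.25) − (+2.620) = -2.87 V.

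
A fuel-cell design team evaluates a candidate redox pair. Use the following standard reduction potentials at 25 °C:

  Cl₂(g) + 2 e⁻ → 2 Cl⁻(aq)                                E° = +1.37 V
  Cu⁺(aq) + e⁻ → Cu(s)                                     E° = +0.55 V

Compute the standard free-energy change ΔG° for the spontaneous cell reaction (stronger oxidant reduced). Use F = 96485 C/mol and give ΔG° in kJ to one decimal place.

-158.2 kJ

Cl₂/Cl⁻ (E° = +1.37 V) is the cathode; Cu⁺/Cu (E° = +0.55 V) is the anode, so E°cell = +0.82 V.
Balancing electrons gives n = 2 (lcm of 2 and 1).
ΔG° = −nFE° = −(2)(96485)(+0.82) = -158,235 J = -158.2 kJ.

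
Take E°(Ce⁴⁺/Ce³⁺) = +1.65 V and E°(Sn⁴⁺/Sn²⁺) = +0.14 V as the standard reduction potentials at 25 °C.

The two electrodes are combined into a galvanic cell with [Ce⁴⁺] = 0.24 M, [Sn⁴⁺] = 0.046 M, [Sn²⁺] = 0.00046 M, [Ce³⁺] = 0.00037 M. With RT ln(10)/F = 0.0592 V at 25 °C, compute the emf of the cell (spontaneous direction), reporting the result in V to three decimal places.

+1.617 V

Ce⁴⁺/Ce³⁺ is the cathode (higher E°), Sn⁴⁺/Sn²⁺ the anode: E°cell = +1.65 − (+0.14) = +1.51 V, n = 2.
Overall: 2 Ce⁴⁺(aq) + Sn²⁺(aq) → 2 Ce³⁺(aq) + Sn⁴⁺(aq)
Q = [Ce³⁺]^2·[Sn⁴⁺] / ([Ce⁴⁺]^2·[Sn²⁺]); log Q = -3.624.
E = E° − (0.0592/n) log Q = +1.51 − (0.0592/2)(-3.624) = +1.617 V.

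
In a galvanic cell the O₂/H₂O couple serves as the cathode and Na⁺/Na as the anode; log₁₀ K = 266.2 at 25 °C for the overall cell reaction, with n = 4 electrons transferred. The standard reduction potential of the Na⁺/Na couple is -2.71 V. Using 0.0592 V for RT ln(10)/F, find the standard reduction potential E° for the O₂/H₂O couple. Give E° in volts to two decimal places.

E°cell = (0.0592/n)·log K = (0.0592/4)(266.2) = +3.940 V.
Since O₂/H₂O is the cathode and Na⁺/Na the anode, E°cell = E°(O₂/H₂O) − E°(Na⁺/Na).
So E°(O₂/H₂O) = E°cell + E°(Na⁺/Na) = +3.940 + (-2.71) = +1.23 V.

+1.23 V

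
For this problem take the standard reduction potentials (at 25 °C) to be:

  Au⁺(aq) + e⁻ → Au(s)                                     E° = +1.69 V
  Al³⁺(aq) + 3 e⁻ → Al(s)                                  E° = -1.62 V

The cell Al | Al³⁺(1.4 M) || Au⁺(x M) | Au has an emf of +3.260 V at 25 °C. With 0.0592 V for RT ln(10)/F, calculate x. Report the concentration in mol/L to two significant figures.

Au⁺/Au is the cathode, Al³⁺/Al the anode: E°cell = +3.31 V, n = 3.
Overall reaction: 3 Au⁺(aq) + Al(s) → 3 Au(s) + Al³⁺(aq); Q = [Al³⁺]^1/[Au⁺]^3.
From E = E° − (0.0592/n) log Q: log Q = (E° − E)·n/0.0592 = (+3.31 − (+3.260))·3/0.0592 = 2.5338.
So 3·log[Au⁺] = 1·log(1.4) − log Q = 0.1461 − (2.5338) = -2.3877; log[Au⁺] = -2.3877 / 3 = -0.7959; [Au⁺] = 10^(-0.7959) ≈ 0.16 M.

0.16 M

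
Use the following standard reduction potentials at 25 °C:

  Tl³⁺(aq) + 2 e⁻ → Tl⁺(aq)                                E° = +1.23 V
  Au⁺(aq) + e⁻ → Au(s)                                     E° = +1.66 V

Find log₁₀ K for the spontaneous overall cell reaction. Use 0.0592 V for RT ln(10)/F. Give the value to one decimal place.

14.5

Cathode: Au⁺/Au; anode: Tl³⁺/Tl⁺. E°cell = +0.43 V, n = 2.
log K = nE°cell / 0.0592 = (2)(+0.43) / 0.0592 = 14.5.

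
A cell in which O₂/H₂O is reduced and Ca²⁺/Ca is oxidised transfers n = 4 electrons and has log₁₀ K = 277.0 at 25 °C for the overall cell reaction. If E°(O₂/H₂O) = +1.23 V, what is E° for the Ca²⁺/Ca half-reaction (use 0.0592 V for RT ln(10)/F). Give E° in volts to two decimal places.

E°cell = (0.0592/n)·log K = (0.0592/4)(277.0) = +4.100 V.
Since O₂/H₂O is the cathode and Ca²⁺/Ca the anode, E°cell = E°(O₂/H₂O) − E°(Ca²⁺/Ca).
So E°(Ca²⁺/Ca) = E°(O₂/H₂O) − E°cell = (+1.23) − (+4.100) = -2.87 V.

-2.87 V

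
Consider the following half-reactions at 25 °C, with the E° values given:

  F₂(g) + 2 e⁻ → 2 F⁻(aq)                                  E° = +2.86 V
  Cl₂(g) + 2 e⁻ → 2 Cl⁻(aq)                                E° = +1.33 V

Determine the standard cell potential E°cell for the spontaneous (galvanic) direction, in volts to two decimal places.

The F₂/F⁻ couple has the higher reduction potential, so it is the cathode; Cl₂/Cl⁻ is oxidised at the anode.
E°cell = E°(cathode) − E°(anode) = (+2.86) − (+1.33) = +1.53 V.

+1.53 V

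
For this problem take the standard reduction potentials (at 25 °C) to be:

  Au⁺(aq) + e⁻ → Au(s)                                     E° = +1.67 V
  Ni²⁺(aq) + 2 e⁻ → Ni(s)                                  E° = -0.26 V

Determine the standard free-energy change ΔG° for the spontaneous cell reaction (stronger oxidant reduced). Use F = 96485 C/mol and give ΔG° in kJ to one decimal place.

-372.4 kJ

Au⁺/Au (E° = +1.67 V) is the cathode; Ni²⁺/Ni (E° = -0.26 V) is the anode, so E°cell = +1.93 V.
Balancing electrons gives n = 2 (lcm of 1 and 2).
ΔG° = −nFE° = −(2)(96485)(+1.93) = -372,432 J = -372.4 kJ.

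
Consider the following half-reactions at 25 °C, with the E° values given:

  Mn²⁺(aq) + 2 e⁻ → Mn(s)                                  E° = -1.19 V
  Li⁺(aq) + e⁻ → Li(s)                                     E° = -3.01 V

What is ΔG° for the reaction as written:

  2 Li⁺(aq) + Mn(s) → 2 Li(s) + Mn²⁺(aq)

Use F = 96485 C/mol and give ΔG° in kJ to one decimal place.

As written, Li⁺/Li is reduced (cathode) and Mn²⁺/Mn is oxidised (anode), so E°cell = (-3.01) − (-1.19) = -1.82 V.
Balancing electrons gives n = 2.
ΔG° = −nFE° = −(2)(96485)(-1.82) = 351,205 J = +351.2 kJ.

+351.2 kJ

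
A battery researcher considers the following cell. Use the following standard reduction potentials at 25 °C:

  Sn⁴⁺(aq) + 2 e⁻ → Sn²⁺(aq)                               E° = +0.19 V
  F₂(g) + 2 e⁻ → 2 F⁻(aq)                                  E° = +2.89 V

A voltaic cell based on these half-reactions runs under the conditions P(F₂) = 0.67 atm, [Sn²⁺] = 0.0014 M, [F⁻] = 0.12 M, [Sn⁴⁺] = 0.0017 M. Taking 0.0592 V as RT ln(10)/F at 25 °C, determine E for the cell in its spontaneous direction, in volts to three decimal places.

+2.747 V

F₂/F⁻ is the cathode (higher E°), Sn⁴⁺/Sn²⁺ the anode: E°cell = +2.89 − (+0.19) = +2.70 V, n = 2.
Overall: F₂(g) + Sn²⁺(aq) → 2 F⁻(aq) + Sn⁴⁺(aq)
Q = [F⁻]^2·[Sn⁴⁺] / (P(F₂)·[Sn²⁺]); log Q = -1.583.
E = E° − (0.0592/n) log Q = +2.70 − (0.0592/2)(-1.583) = +2.747 V.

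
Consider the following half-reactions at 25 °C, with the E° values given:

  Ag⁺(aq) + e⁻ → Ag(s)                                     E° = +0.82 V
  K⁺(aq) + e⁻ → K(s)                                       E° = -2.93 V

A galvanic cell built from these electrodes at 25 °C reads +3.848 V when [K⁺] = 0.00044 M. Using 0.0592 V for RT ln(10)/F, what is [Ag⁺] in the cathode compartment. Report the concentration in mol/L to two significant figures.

0.020 M

Ag⁺/Ag is the cathode, K⁺/K the anode: E°cell = +3.75 V, n = 1.
Overall reaction: Ag⁺(aq) + K(s) → Ag(s) + K⁺(aq); Q = [K⁺]^1/[Ag⁺]^1.
From E = E° − (0.0592/n) log Q: log Q = (E° − E)·n/0.0592 = (+3.75 − (+3.848))·1/0.0592 = -1.6554.
So 1·log[Ag⁺] = 1·log(0.00044) − log Q = -3.3565 − (-1.6554) = -1.7011; [Ag⁺] = 10^(-1.7011) ≈ 0.020 M.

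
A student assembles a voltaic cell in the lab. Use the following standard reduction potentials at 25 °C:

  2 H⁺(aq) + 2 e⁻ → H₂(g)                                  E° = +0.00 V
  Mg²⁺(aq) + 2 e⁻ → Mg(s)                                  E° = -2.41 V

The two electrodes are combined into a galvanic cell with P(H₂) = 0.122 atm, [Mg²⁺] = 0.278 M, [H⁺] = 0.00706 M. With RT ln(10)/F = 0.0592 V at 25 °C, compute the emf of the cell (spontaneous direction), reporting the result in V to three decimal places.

+2.326 V

H⁺/H₂ is the cathode (higher E°), Mg²⁺/Mg the anode: E°cell = +0.00 − (-2.41) = +2.41 V, n = 2.
Overall: 2 H⁺(aq) + Mg(s) → H₂(g) + Mg²⁺(aq)
Q = P(H₂)·[Mg²⁺] / ([H⁺]^2); log Q = 2.833.
E = E° − (0.0592/n) log Q = +2.41 − (0.0592/2)(2.833) = +2.326 V.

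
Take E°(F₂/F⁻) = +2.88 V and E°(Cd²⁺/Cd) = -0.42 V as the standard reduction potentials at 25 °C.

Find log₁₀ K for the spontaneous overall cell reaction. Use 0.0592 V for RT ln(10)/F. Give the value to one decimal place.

111.5

Cathode: F₂/F⁻; anode: Cd²⁺/Cd. E°cell = +3.30 V, n = 2.
log K = nE°cell / 0.0592 = (2)(+3.30) / 0.0592 = 111.5.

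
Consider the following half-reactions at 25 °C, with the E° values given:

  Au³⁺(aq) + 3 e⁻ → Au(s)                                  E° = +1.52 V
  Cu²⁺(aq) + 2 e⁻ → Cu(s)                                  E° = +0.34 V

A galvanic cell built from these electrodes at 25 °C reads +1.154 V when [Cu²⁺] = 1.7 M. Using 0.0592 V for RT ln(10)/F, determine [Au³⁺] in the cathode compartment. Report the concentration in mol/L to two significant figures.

0.11 M

Au³⁺/Au is the cathode, Cu²⁺/Cu the anode: E°cell = +1.18 V, n = 6.
Overall reaction: 2 Au³⁺(aq) + 3 Cu(s) → 2 Au(s) + 3 Cu²⁺(aq); Q = [Cu²⁺]^3/[Au³⁺]^2.
From E = E° − (0.0592/n) log Q: log Q = (E° − E)·n/0.0592 = (+1.18 − (+1.154))·6/0.0592 = 2.6351.
So 2·log[Au³⁺] = 3·log(1.7) − log Q = 0.6913 − (2.6351) = -1.9438; log[Au³⁺] = -1.9438 / 2 = -0.9719; [Au³⁺] = 10^(-0.9719) ≈ 0.11 M.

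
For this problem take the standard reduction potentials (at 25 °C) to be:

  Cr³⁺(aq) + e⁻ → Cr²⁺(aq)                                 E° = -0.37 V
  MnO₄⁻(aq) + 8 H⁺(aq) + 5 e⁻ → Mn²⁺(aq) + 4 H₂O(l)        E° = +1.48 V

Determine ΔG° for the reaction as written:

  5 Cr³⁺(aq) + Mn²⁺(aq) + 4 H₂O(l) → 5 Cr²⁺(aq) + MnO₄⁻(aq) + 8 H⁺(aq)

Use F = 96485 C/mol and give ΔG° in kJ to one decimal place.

As written, Cr³⁺/Cr²⁺ is reduced (cathode) and MnO₄⁻/Mn²⁺ is oxidised (anode), so E°cell = (-0.37) − (+1.48) = -1.85 V.
Balancing electrons gives n = 5.
ΔG° = −nFE° = −(5)(96485)(-1.85) = 892,486 J = +892.5 kJ.

+892.5 kJ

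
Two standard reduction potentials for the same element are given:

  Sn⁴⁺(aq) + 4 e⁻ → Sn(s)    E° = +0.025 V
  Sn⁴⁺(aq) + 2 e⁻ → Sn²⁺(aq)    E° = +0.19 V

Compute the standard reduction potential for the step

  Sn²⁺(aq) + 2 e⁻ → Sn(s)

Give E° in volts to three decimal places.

Sequential free energies add, so n₃E°₃ = n₁E°₁ + n₂E°₂.
With n₃ = 4, and the known step contributing 2×(+0.19) V, the unknown satisfies 2·E° = 4×(+0.025) − 2×(+0.19) = -0.280.
E° = -0.280 / 2 = -0.140 V.

-0.140 V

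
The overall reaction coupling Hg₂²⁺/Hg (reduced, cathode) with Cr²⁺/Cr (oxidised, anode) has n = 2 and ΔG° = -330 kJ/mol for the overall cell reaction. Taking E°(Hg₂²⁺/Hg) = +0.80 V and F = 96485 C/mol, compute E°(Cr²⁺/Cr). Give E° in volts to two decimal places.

E°cell = −ΔG°/(nF) = −(-330×10³)/((2)(96485)) = +1.710 V.
Since Hg₂²⁺/Hg is the cathode and Cr²⁺/Cr the anode, E°cell = E°(Hg₂²⁺/Hg) − E°(Cr²⁺/Cr).
So E°(Cr²⁺/Cr) = E°(Hg₂²⁺/Hg) − E°cell = (+0.80) − (+1.710) = -0.91 V.

-0.91 V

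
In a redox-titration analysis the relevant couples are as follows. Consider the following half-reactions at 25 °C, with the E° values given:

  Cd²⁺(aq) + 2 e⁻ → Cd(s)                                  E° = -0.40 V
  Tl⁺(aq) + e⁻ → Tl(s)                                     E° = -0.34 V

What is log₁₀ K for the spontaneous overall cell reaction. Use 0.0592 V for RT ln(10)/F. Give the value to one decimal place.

Cathode: Tl⁺/Tl; anode: Cd²⁺/Cd. E°cell = +0.06 V, n = 2.
log K = nE°cell / 0.0592 = (2)(+0.06) / 0.0592 = 2.0.

2.0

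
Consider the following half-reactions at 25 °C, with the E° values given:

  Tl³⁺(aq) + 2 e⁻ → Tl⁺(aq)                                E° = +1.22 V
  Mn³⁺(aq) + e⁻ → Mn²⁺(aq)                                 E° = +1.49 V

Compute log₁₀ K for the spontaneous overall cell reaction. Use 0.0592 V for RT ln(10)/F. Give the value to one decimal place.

9.1

Cathode: Mn³⁺/Mn²⁺; anode: Tl³⁺/Tl⁺. E°cell = +0.27 V, n = 2.
log K = nE°cell / 0.0592 = (2)(+0.27) / 0.0592 = 9.1.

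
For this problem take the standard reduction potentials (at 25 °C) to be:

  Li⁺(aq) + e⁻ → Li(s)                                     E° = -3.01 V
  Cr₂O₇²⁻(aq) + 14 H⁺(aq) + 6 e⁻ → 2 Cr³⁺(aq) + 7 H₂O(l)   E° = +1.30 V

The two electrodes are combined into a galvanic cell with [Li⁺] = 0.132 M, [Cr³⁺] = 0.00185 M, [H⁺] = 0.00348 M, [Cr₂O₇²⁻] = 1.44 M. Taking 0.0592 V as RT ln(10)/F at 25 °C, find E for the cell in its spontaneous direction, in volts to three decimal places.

+4.078 V

Cr₂O₇²⁻/Cr³⁺ is the cathode (higher E°), Li⁺/Li the anode: E°cell = +1.30 − (-3.01) = +4.31 V, n = 6.
Overall: Cr₂O₇²⁻(aq) + 14 H⁺(aq) + 6 Li(s) → 2 Cr³⁺(aq) + 7 H₂O(l) + 6 Li⁺(aq)
Q = [Cr³⁺]^2·[Li⁺]^6 / ([Cr₂O₇²⁻]·[H⁺]^14); log Q = 23.517.
E = E° − (0.0592/n) log Q = +4.31 − (0.0592/6)(23.517) = +4.078 V.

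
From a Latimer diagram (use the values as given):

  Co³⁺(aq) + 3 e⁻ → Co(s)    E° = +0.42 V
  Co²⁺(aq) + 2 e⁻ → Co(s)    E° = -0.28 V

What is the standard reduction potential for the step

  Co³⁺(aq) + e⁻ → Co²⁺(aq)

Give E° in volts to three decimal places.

+1.820 V

Sequential free energies add, so n₃E°₃ = n₁E°₁ + n₂E°₂.
With n₃ = 3, and the known step contributing 2×(-0.28) V, the unknown satisfies 1·E° = 3×(+0.42) − 2×(-0.28) = +1.820.
E° = +1.820 / 1 = +1.820 V.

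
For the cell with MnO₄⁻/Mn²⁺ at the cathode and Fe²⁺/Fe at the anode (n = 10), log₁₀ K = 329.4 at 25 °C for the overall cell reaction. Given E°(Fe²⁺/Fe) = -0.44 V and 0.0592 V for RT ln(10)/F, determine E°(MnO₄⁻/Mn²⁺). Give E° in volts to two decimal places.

E°cell = (0.0592/n)·log K = (0.0592/10)(329.4) = +1.950 V.
Since MnO₄⁻/Mn²⁺ is the cathode and Fe²⁺/Fe the anode, E°cell = E°(MnO₄⁻/Mn²⁺) − E°(Fe²⁺/Fe).
So E°(MnO₄⁻/Mn²⁺) = E°cell + E°(Fe²⁺/Fe) = +1.950 + (-0.44) = +1.51 V.

+1.51 V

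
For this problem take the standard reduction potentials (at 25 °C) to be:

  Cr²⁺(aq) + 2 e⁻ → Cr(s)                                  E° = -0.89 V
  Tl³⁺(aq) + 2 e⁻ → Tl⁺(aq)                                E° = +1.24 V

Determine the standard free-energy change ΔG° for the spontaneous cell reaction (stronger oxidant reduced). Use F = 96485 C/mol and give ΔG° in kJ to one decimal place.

Tl³⁺/Tl⁺ (E° = +1.24 V) is the cathode; Cr²⁺/Cr (E° = -0.89 V) is the anode, so E°cell = +2.13 V.
Balancing electrons gives n = 2 (lcm of 2 and 2).
ΔG° = −nFE° = −(2)(96485)(+2.13) = -411,026 J = -411.0 kJ.

-411.0 kJ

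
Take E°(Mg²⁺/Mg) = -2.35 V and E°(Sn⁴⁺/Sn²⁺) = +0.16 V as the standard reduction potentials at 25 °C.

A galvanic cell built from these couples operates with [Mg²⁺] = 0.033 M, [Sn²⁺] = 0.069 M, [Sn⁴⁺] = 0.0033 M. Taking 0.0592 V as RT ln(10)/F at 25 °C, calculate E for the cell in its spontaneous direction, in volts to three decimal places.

Sn⁴⁺/Sn²⁺ is the cathode (higher E°), Mg²⁺/Mg the anode: E°cell = +0.16 − (-2.35) = +2.51 V, n = 2.
Overall: Sn⁴⁺(aq) + Mg(s) → Sn²⁺(aq) + Mg²⁺(aq)
Q = [Sn²⁺]·[Mg²⁺] / ([Sn⁴⁺]); log Q = -0.161.
E = E° − (0.0592/n) log Q = +2.51 − (0.0592/2)(-0.161) = +2.515 V.

+2.515 V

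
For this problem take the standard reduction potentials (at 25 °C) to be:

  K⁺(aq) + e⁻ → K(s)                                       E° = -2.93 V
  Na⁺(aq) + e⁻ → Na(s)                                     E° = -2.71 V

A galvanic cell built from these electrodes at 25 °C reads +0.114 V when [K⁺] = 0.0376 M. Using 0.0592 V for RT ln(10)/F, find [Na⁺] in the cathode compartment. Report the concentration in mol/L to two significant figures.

Na⁺/Na is the cathode, K⁺/K the anode: E°cell = +0.22 V, n = 1.
Overall reaction: Na⁺(aq) + K(s) → Na(s) + K⁺(aq); Q = [K⁺]^1/[Na⁺]^1.
From E = E° − (0.0592/n) log Q: log Q = (E° − E)·n/0.0592 = (+0.22 − (+0.114))·1/0.0592 = 1.7905.
So 1·log[Na⁺] = 1·log(0.0376) − log Q = -1.4248 − (1.7905) = -3.2153; [Na⁺] = 10^(-3.2153) ≈ 0.00061 M.

0.00061 M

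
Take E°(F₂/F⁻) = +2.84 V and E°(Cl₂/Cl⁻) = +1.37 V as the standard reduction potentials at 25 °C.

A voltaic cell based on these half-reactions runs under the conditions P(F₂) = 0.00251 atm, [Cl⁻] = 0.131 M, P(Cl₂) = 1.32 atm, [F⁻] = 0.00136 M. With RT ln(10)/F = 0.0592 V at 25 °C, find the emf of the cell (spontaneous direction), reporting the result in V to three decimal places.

+1.507 V

F₂/F⁻ is the cathode (higher E°), Cl₂/Cl⁻ the anode: E°cell = +2.84 − (+1.37) = +1.47 V, n = 2.
Overall: F₂(g) + 2 Cl⁻(aq) → 2 F⁻(aq) + Cl₂(g)
Q = [F⁻]^2·P(Cl₂) / (P(F₂)·[Cl⁻]^2); log Q = -1.247.
E = E° − (0.0592/n) log Q = +1.47 − (0.0592/2)(-1.247) = +1.507 V.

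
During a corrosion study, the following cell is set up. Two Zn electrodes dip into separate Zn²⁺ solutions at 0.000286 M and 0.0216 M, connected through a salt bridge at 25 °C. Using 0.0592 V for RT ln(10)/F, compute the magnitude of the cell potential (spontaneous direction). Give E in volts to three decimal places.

+0.056 V

For a concentration cell E°cell = 0. The 0.0216 M side is the cathode (reduction is favoured where [Zn²⁺] is higher).
With n = 2, E = −(0.0592/2) log([Zn²⁺]ₐₙ/[Zn²⁺]꜀ₐₜ) = −(0.0592/2) log(0.000286/0.0216) = −(0.0592/2)(-1.878) = +0.056 V.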